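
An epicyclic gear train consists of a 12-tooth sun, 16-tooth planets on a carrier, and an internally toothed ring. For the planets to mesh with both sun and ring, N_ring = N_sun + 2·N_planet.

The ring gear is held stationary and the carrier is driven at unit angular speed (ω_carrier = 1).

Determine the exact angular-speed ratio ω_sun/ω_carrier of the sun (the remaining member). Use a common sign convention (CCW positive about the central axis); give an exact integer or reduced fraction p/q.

14/3

N_ring = 12 + 2·16 = 44
12(ω_s−ω_c) = −44(ω_r−ω_c),  ω_r=0, ω_c=1
ω_s = 1 − (44/12)(0−1) = 14/3
ω_s/ω_c = 14/3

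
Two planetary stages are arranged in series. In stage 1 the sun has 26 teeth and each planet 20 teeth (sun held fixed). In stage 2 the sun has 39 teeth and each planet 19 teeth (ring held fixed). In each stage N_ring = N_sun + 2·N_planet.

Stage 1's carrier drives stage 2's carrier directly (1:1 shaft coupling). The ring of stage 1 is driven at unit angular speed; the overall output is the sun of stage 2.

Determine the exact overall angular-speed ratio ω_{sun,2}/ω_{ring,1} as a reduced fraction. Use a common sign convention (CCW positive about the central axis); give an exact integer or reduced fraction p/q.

638/299

Stage 1: N_ring = 26 + 2·20 = 66
Stage 1: 26(ω_s−ω_c) = −66(ω_r−ω_c),  ω_s=0, ω_r=1
Stage 1: 26(0−ω_c) = −66(1−ω_c)  ⇒  92ω_c = 66  ⇒  ω_c = 33/46
  ⇒ ω_c¹/ω_r¹ = 33/46
Stage 2: N_ring = 39 + 2·19 = 77
Stage 2: 39(ω_s−ω_c) = −77(ω_r−ω_c),  ω_r=0, ω_c=1
Stage 2: ω_s = 1 − (77/39)(0−1) = 116/39
  ⇒ ω_s²/ω_c² = 116/39
Coupling ω_c² = ω_c¹ ⇒ overall = 33/46 × 116/39 = 638/299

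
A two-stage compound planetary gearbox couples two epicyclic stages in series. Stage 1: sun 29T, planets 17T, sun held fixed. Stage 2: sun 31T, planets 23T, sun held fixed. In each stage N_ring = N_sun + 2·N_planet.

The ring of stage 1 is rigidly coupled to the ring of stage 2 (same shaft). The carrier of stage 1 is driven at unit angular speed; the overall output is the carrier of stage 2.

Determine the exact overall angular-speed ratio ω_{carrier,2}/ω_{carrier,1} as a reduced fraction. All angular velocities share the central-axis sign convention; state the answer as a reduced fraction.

253/243

Stage 1: N_ring = 29 + 2·17 = 63
Stage 1: 29(ω_s−ω_c) = −63(ω_r−ω_c),  ω_s=0, ω_c=1
Stage 1: ω_r = 1 − (29/63)(0−1) = 92/63
  ⇒ ω_r¹/ω_c¹ = 92/63
Stage 2: N_ring = 31 + 2·23 = 77
Stage 2: 31(ω_s−ω_c) = −77(ω_r−ω_c),  ω_s=0, ω_r=1
Stage 2: 31(0−ω_c) = −77(1−ω_c)  ⇒  108ω_c = 77  ⇒  ω_c = 77/108
  ⇒ ω_c²/ω_r² = 77/108
Coupling ω_r² = ω_r¹ ⇒ overall = 92/63 × 77/108 = 253/243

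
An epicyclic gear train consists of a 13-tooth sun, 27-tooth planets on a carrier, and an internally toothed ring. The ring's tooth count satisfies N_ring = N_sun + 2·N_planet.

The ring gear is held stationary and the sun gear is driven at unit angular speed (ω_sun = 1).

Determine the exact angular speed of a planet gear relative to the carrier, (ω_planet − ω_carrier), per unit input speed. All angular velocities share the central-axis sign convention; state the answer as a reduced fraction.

N_ring = 13 + 2·27 = 67
13(ω_s−ω_c) = −67(ω_r−ω_c),  ω_r=0, ω_s=1
13(1−ω_c) = −67(0−ω_c)  ⇒  80ω_c = 13  ⇒  ω_c = 13/80
sun–planet: 13·(1−13/80) = −27·(ω_p−ω_c)  ⇒  ω_p−ω_c = −(13/27)·(67/80) = -871/2160

-871/2160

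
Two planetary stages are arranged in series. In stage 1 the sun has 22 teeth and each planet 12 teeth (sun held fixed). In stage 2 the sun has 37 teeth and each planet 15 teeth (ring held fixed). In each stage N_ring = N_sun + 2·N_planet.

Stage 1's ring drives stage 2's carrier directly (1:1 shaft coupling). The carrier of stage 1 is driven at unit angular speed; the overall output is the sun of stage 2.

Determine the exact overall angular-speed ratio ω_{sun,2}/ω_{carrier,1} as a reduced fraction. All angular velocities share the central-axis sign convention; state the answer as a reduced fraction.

Stage 1: N_ring = 22 + 2·12 = 46
Stage 1: 22(ω_s−ω_c) = −46(ω_r−ω_c),  ω_s=0, ω_c=1
Stage 1: ω_r = 1 − (22/46)(0−1) = 34/23
  ⇒ ω_r¹/ω_c¹ = 34/23
Stage 2: N_ring = 37 + 2·15 = 67
Stage 2: 37(ω_s−ω_c) = −67(ω_r−ω_c),  ω_r=0, ω_c=1
Stage 2: ω_s = 1 − (67/37)(0−1) = 104/37
  ⇒ ω_s²/ω_c² = 104/37
Coupling ω_c² = ω_r¹ ⇒ overall = 34/23 × 104/37 = 3536/851

3536/851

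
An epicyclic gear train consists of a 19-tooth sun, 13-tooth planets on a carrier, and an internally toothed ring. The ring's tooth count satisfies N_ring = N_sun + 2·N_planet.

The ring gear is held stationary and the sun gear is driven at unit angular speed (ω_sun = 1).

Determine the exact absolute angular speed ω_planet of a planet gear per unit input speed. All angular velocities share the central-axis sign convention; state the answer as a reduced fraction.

N_ring = 19 + 2·13 = 45
19(ω_s−ω_c) = −45(ω_r−ω_c),  ω_r=0, ω_s=1
19(1−ω_c) = −45(0−ω_c)  ⇒  64ω_c = 19  ⇒  ω_c = 19/64
sun–planet: 19·(1−19/64) = −13·(ω_p−ω_c)  ⇒  ω_p−ω_c = −(19/13)·(45/64) = -855/832
ω_p = 19/64 − 855/832 = -19/26

-19/26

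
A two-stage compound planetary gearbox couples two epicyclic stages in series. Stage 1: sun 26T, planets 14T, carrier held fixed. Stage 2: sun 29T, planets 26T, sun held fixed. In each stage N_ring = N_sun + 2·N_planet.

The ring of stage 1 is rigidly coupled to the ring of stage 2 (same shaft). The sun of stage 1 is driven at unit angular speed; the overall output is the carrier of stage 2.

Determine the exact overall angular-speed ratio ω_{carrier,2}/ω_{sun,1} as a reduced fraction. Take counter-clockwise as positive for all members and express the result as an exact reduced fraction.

-39/110

Stage 1: N_ring = 26 + 2·14 = 54
Stage 1: 26(ω_s−ω_c) = −54(ω_r−ω_c),  ω_c=0, ω_s=1
Stage 1: ω_r = 0 − (26/54)(1−0) = -13/27
  ⇒ ω_r¹/ω_s¹ = -13/27
Stage 2: N_ring = 29 + 2·26 = 81
Stage 2: 29(ω_s−ω_c) = −81(ω_r−ω_c),  ω_s=0, ω_r=1
Stage 2: 29(0−ω_c) = −81(1−ω_c)  ⇒  110ω_c = 81  ⇒  ω_c = 81/110
  ⇒ ω_c²/ω_r² = 81/110
Coupling ω_r² = ω_r¹ ⇒ overall = -13/27 × 81/110 = -39/110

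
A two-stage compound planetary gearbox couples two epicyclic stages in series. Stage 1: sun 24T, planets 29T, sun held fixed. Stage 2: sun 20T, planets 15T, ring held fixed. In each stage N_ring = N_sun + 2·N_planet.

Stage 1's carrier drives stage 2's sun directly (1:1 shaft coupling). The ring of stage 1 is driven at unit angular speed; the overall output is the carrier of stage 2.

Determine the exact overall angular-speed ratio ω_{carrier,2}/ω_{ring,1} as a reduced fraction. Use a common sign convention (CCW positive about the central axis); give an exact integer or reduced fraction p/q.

Stage 1: N_ring = 24 + 2·29 = 82
Stage 1: 24(ω_s−ω_c) = −82(ω_r−ω_c),  ω_s=0, ω_r=1
Stage 1: 24(0−ω_c) = −82(1−ω_c)  ⇒  106ω_c = 82  ⇒  ω_c = 41/53
  ⇒ ω_c¹/ω_r¹ = 41/53
Stage 2: N_ring = 20 + 2·15 = 50
Stage 2: 20(ω_s−ω_c) = −50(ω_r−ω_c),  ω_r=0, ω_s=1
Stage 2: 20(1−ω_c) = −50(0−ω_c)  ⇒  70ω_c = 20  ⇒  ω_c = 2/7
  ⇒ ω_c²/ω_s² = 2/7
Coupling ω_s² = ω_c¹ ⇒ overall = 41/53 × 2/7 = 82/371

82/371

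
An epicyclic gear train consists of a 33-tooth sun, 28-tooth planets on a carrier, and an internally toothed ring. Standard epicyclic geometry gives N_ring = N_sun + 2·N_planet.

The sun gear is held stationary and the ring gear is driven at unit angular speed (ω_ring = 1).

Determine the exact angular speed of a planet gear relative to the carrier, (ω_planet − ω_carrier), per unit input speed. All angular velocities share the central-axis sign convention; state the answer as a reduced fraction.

N_ring = 33 + 2·28 = 89
33(ω_s−ω_c) = −89(ω_r−ω_c),  ω_s=0, ω_r=1
33(0−ω_c) = −89(1−ω_c)  ⇒  122ω_c = 89  ⇒  ω_c = 89/122
sun–planet: 33·(0−89/122) = −28·(ω_p−ω_c)  ⇒  ω_p−ω_c = −(33/28)·(-89/122) = 2937/3416

2937/3416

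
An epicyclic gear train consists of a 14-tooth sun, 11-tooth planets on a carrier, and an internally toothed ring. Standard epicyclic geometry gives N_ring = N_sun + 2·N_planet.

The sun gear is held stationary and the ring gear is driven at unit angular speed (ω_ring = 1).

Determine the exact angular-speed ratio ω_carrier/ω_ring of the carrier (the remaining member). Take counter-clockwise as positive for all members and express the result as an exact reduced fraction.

18/25

N_ring = 14 + 2·11 = 36
14(ω_s−ω_c) = −36(ω_r−ω_c),  ω_s=0, ω_r=1
14(0−ω_c) = −36(1−ω_c)  ⇒  50ω_c = 36  ⇒  ω_c = 18/25
ω_c/ω_r = 18/25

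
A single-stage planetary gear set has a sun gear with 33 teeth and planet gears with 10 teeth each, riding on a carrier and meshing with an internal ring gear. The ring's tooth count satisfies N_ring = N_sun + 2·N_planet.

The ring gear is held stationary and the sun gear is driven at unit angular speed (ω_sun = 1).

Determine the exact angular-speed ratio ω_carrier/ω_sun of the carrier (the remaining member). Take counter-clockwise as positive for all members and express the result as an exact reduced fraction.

N_ring = 33 + 2·10 = 53
33(ω_s−ω_c) = −53(ω_r−ω_c),  ω_r=0, ω_s=1
33(1−ω_c) = −53(0−ω_c)  ⇒  86ω_c = 33  ⇒  ω_c = 33/86
ω_c/ω_s = 33/86

33/86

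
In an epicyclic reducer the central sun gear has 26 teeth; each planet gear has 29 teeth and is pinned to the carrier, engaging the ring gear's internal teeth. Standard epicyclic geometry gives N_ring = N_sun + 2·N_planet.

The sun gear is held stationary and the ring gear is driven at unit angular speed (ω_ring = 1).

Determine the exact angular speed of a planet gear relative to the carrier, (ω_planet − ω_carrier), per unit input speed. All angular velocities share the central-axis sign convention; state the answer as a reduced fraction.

1092/1595

N_ring = 26 + 2·29 = 84
26(ω_s−ω_c) = −84(ω_r−ω_c),  ω_s=0, ω_r=1
26(0−ω_c) = −84(1−ω_c)  ⇒  110ω_c = 84  ⇒  ω_c = 42/55
sun–planet: 26·(0−42/55) = −29·(ω_p−ω_c)  ⇒  ω_p−ω_c = −(26/29)·(-42/55) = 1092/1595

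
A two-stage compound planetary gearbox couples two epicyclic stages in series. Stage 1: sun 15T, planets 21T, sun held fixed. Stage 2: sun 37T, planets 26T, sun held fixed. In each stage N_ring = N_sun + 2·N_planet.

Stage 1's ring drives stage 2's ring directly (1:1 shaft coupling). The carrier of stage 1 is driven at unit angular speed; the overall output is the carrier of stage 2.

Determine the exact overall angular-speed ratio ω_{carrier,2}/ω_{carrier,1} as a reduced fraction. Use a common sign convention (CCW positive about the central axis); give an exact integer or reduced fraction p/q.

356/399

Stage 1: N_ring = 15 + 2·21 = 57
Stage 1: 15(ω_s−ω_c) = −57(ω_r−ω_c),  ω_s=0, ω_c=1
Stage 1: ω_r = 1 − (15/57)(0−1) = 24/19
  ⇒ ω_r¹/ω_c¹ = 24/19
Stage 2: N_ring = 37 + 2·26 = 89
Stage 2: 37(ω_s−ω_c) = −89(ω_r−ω_c),  ω_s=0, ω_r=1
Stage 2: 37(0−ω_c) = −89(1−ω_c)  ⇒  126ω_c = 89  ⇒  ω_c = 89/126
  ⇒ ω_c²/ω_r² = 89/126
Coupling ω_r² = ω_r¹ ⇒ overall = 24/19 × 89/126 = 356/399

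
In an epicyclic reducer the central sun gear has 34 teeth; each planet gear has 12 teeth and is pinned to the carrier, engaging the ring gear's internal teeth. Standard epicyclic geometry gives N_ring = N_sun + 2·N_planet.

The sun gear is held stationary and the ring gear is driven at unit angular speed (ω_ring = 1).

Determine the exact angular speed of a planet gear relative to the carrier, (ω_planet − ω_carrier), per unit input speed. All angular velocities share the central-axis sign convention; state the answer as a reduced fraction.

493/276

N_ring = 34 + 2·12 = 58
34(ω_s−ω_c) = −58(ω_r−ω_c),  ω_s=0, ω_r=1
34(0−ω_c) = −58(1−ω_c)  ⇒  92ω_c = 58  ⇒  ω_c = 29/46
sun–planet: 34·(0−29/46) = −12·(ω_p−ω_c)  ⇒  ω_p−ω_c = −(34/12)·(-29/46) = 493/276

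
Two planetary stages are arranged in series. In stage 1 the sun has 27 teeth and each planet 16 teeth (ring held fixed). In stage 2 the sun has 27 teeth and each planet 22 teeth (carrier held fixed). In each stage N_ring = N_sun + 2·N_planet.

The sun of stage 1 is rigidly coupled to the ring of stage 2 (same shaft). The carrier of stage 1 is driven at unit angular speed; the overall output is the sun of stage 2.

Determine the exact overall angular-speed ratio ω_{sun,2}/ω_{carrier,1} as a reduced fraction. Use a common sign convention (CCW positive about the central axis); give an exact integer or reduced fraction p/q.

-6106/729

Stage 1: N_ring = 27 + 2·16 = 59
Stage 1: 27(ω_s−ω_c) = −59(ω_r−ω_c),  ω_r=0, ω_c=1
Stage 1: ω_s = 1 − (59/27)(0−1) = 86/27
  ⇒ ω_s¹/ω_c¹ = 86/27
Stage 2: N_ring = 27 + 2·22 = 71
Stage 2: 27(ω_s−ω_c) = −71(ω_r−ω_c),  ω_c=0, ω_r=1
Stage 2: ω_s = 0 − (71/27)(1−0) = -71/27
  ⇒ ω_s²/ω_r² = -71/27
Coupling ω_r² = ω_s¹ ⇒ overall = 86/27 × -71/27 = -6106/729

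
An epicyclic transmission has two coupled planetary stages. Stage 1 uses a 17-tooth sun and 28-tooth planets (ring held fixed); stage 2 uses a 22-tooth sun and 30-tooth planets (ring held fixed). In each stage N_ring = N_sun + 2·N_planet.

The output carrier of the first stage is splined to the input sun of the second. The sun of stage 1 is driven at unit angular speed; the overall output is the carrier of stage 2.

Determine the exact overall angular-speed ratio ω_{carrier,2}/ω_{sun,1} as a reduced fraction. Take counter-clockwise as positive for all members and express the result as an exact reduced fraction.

Stage 1: N_ring = 17 + 2·28 = 73
Stage 1: 17(ω_s−ω_c) = −73(ω_r−ω_c),  ω_r=0, ω_s=1
Stage 1: 17(1−ω_c) = −73(0−ω_c)  ⇒  90ω_c = 17  ⇒  ω_c = 17/90
  ⇒ ω_c¹/ω_s¹ = 17/90
Stage 2: N_ring = 22 + 2·30 = 82
Stage 2: 22(ω_s−ω_c) = −82(ω_r−ω_c),  ω_r=0, ω_s=1
Stage 2: 22(1−ω_c) = −82(0−ω_c)  ⇒  104ω_c = 22  ⇒  ω_c = 11/52
  ⇒ ω_c²/ω_s² = 11/52
Coupling ω_s² = ω_c¹ ⇒ overall = 17/90 × 11/52 = 187/4680

187/4680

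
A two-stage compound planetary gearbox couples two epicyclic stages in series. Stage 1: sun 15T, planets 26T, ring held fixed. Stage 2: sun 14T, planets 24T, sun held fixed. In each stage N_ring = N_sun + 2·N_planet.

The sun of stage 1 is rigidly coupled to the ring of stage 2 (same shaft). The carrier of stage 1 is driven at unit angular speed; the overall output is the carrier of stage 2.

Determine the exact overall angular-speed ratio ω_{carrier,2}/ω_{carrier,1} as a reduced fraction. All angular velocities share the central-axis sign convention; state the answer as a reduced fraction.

1271/285

Stage 1: N_ring = 15 + 2·26 = 67
Stage 1: 15(ω_s−ω_c) = −67(ω_r−ω_c),  ω_r=0, ω_c=1
Stage 1: ω_s = 1 − (67/15)(0−1) = 82/15
  ⇒ ω_s¹/ω_c¹ = 82/15
Stage 2: N_ring = 14 + 2·24 = 62
Stage 2: 14(ω_s−ω_c) = −62(ω_r−ω_c),  ω_s=0, ω_r=1
Stage 2: 14(0−ω_c) = −62(1−ω_c)  ⇒  76ω_c = 62  ⇒  ω_c = 31/38
  ⇒ ω_c²/ω_r² = 31/38
Coupling ω_r² = ω_s¹ ⇒ overall = 82/15 × 31/38 = 1271/285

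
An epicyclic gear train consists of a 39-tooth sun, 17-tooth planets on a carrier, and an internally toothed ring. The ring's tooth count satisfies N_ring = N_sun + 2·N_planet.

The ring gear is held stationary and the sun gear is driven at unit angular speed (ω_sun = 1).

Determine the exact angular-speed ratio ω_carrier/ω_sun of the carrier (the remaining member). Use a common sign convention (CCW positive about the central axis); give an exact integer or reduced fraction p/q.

N_ring = 39 + 2·17 = 73
39(ω_s−ω_c) = −73(ω_r−ω_c),  ω_r=0, ω_s=1
39(1−ω_c) = −73(0−ω_c)  ⇒  112ω_c = 39  ⇒  ω_c = 39/112
ω_c/ω_s = 39/112

39/112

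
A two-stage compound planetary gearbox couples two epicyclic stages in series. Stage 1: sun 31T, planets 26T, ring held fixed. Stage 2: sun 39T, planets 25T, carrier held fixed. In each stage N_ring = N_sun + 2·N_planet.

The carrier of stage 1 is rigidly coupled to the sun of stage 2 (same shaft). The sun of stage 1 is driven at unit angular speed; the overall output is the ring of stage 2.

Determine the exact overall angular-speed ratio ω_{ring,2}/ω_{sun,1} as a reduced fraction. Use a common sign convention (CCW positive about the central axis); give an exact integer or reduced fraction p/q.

-403/3382

Stage 1: N_ring = 31 + 2·26 = 83
Stage 1: 31(ω_s−ω_c) = −83(ω_r−ω_c),  ω_r=0, ω_s=1
Stage 1: 31(1−ω_c) = −83(0−ω_c)  ⇒  114ω_c = 31  ⇒  ω_c = 31/114
  ⇒ ω_c¹/ω_s¹ = 31/114
Stage 2: N_ring = 39 + 2·25 = 89
Stage 2: 39(ω_s−ω_c) = −89(ω_r−ω_c),  ω_c=0, ω_s=1
Stage 2: ω_r = 0 − (39/89)(1−0) = -39/89
  ⇒ ω_r²/ω_s² = -39/89
Coupling ω_s² = ω_c¹ ⇒ overall = 31/114 × -39/89 = -403/3382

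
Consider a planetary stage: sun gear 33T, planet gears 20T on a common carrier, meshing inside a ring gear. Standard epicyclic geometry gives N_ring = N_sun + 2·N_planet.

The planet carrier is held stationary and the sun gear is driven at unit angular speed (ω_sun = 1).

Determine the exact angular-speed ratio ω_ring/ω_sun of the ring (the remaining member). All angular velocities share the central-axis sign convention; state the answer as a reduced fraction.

N_ring = 33 + 2·20 = 73
33(ω_s−ω_c) = −73(ω_r−ω_c),  ω_c=0, ω_s=1
ω_r = 0 − (33/73)(1−0) = -33/73
ω_r/ω_s = -33/73

-33/73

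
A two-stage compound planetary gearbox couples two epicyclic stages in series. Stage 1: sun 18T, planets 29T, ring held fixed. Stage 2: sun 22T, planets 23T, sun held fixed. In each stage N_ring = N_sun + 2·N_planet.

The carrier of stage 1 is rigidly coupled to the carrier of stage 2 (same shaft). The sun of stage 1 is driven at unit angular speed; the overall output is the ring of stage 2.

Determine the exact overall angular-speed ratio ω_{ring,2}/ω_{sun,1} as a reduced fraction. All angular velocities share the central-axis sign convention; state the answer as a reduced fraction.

405/1598

Stage 1: N_ring = 18 + 2·29 = 76
Stage 1: 18(ω_s−ω_c) = −76(ω_r−ω_c),  ω_r=0, ω_s=1
Stage 1: 18(1−ω_c) = −76(0−ω_c)  ⇒  94ω_c = 18  ⇒  ω_c = 9/47
  ⇒ ω_c¹/ω_s¹ = 9/47
Stage 2: N_ring = 22 + 2·23 = 68
Stage 2: 22(ω_s−ω_c) = −68(ω_r−ω_c),  ω_s=0, ω_c=1
Stage 2: ω_r = 1 − (22/68)(0−1) = 45/34
  ⇒ ω_r²/ω_c² = 45/34
Coupling ω_c² = ω_c¹ ⇒ overall = 9/47 × 45/34 = 405/1598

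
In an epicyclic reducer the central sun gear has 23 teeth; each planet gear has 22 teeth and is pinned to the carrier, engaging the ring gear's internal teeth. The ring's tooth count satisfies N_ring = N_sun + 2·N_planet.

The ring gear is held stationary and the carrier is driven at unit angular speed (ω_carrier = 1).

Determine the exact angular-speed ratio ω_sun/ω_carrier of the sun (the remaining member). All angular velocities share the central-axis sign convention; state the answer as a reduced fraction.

90/23

N_ring = 23 + 2·22 = 67
23(ω_s−ω_c) = −67(ω_r−ω_c),  ω_r=0, ω_c=1
ω_s = 1 − (67/23)(0−1) = 90/23
ω_s/ω_c = 90/23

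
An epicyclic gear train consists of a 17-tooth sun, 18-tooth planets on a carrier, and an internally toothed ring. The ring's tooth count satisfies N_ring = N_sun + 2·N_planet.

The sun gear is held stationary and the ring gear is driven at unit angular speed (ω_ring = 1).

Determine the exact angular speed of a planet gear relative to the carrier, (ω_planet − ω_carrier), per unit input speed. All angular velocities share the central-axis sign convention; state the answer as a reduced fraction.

N_ring = 17 + 2·18 = 53
17(ω_s−ω_c) = −53(ω_r−ω_c),  ω_s=0, ω_r=1
17(0−ω_c) = −53(1−ω_c)  ⇒  70ω_c = 53  ⇒  ω_c = 53/70
sun–planet: 17·(0−53/70) = −18·(ω_p−ω_c)  ⇒  ω_p−ω_c = −(17/18)·(-53/70) = 901/1260

901/1260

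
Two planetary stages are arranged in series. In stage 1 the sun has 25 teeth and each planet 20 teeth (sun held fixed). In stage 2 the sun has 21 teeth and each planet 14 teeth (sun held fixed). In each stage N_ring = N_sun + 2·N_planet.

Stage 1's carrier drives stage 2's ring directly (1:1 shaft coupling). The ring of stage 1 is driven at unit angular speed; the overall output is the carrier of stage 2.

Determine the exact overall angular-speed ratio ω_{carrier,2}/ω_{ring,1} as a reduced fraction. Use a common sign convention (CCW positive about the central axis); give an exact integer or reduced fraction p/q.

91/180

Stage 1: N_ring = 25 + 2·20 = 65
Stage 1: 25(ω_s−ω_c) = −65(ω_r−ω_c),  ω_s=0, ω_r=1
Stage 1: 25(0−ω_c) = −65(1−ω_c)  ⇒  90ω_c = 65  ⇒  ω_c = 13/18
  ⇒ ω_c¹/ω_r¹ = 13/18
Stage 2: N_ring = 21 + 2·14 = 49
Stage 2: 21(ω_s−ω_c) = −49(ω_r−ω_c),  ω_s=0, ω_r=1
Stage 2: 21(0−ω_c) = −49(1−ω_c)  ⇒  70ω_c = 49  ⇒  ω_c = 7/10
  ⇒ ω_c²/ω_r² = 7/10
Coupling ω_r² = ω_c¹ ⇒ overall = 13/18 × 7/10 = 91/180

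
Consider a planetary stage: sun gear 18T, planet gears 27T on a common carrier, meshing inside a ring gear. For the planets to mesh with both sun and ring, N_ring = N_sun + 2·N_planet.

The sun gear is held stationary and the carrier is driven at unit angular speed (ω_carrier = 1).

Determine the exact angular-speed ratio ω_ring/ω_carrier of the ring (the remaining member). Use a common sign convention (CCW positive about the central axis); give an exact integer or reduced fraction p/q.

N_ring = 18 + 2·27 = 72
18(ω_s−ω_c) = −72(ω_r−ω_c),  ω_s=0, ω_c=1
ω_r = 1 − (18/72)(0−1) = 5/4
ω_r/ω_c = 5/4

5/4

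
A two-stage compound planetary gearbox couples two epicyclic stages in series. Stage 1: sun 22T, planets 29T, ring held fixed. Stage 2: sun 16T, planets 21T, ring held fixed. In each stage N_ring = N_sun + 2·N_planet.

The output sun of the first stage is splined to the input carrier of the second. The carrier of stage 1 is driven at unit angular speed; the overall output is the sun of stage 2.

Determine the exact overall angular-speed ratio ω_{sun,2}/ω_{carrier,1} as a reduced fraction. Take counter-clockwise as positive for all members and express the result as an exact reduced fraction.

1887/88

Stage 1: N_ring = 22 + 2·29 = 80
Stage 1: 22(ω_s−ω_c) = −80(ω_r−ω_c),  ω_r=0, ω_c=1
Stage 1: ω_s = 1 − (80/22)(0−1) = 51/11
  ⇒ ω_s¹/ω_c¹ = 51/11
Stage 2: N_ring = 16 + 2·21 = 58
Stage 2: 16(ω_s−ω_c) = −58(ω_r−ω_c),  ω_r=0, ω_c=1
Stage 2: ω_s = 1 − (58/16)(0−1) = 37/8
  ⇒ ω_s²/ω_c² = 37/8
Coupling ω_c² = ω_s¹ ⇒ overall = 51/11 × 37/8 = 1887/88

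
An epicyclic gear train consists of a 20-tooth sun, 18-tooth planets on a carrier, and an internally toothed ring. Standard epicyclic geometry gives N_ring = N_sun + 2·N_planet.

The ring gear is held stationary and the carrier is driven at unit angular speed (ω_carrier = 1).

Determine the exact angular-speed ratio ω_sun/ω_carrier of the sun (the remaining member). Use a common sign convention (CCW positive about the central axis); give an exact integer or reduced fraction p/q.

19/5

N_ring = 20 + 2·18 = 56
20(ω_s−ω_c) = −56(ω_r−ω_c),  ω_r=0, ω_c=1
ω_s = 1 − (56/20)(0−1) = 19/5
ω_s/ω_c = 19/5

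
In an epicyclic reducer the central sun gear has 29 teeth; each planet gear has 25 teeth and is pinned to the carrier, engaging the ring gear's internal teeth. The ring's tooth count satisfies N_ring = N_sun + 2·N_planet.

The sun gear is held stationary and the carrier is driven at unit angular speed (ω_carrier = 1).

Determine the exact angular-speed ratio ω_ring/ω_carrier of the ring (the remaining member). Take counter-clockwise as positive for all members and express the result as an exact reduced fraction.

N_ring = 29 + 2·25 = 79
29(ω_s−ω_c) = −79(ω_r−ω_c),  ω_s=0, ω_c=1
ω_r = 1 − (29/79)(0−1) = 108/79
ω_r/ω_c = 108/79

108/79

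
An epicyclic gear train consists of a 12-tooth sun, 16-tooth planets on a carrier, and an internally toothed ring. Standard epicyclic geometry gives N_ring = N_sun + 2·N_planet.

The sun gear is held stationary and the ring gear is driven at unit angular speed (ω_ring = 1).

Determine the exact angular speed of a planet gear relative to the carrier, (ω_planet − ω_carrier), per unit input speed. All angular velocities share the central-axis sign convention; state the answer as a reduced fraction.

33/56

N_ring = 12 + 2·16 = 44
12(ω_s−ω_c) = −44(ω_r−ω_c),  ω_s=0, ω_r=1
12(0−ω_c) = −44(1−ω_c)  ⇒  56ω_c = 44  ⇒  ω_c = 11/14
sun–planet: 12·(0−11/14) = −16·(ω_p−ω_c)  ⇒  ω_p−ω_c = −(12/16)·(-11/14) = 33/56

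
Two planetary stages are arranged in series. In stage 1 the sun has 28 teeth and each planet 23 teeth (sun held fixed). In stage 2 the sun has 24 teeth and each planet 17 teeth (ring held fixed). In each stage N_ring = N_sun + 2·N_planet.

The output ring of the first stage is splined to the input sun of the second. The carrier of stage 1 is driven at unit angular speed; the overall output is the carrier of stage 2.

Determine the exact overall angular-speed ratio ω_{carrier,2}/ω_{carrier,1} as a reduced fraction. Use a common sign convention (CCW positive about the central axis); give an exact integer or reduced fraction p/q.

Stage 1: N_ring = 28 + 2·23 = 74
Stage 1: 28(ω_s−ω_c) = −74(ω_r−ω_c),  ω_s=0, ω_c=1
Stage 1: ω_r = 1 − (28/74)(0−1) = 51/37
  ⇒ ω_r¹/ω_c¹ = 51/37
Stage 2: N_ring = 24 + 2·17 = 58
Stage 2: 24(ω_s−ω_c) = −58(ω_r−ω_c),  ω_r=0, ω_s=1
Stage 2: 24(1−ω_c) = −58(0−ω_c)  ⇒  82ω_c = 24  ⇒  ω_c = 12/41
  ⇒ ω_c²/ω_s² = 12/41
Coupling ω_s² = ω_r¹ ⇒ overall = 51/37 × 12/41 = 612/1517

612/1517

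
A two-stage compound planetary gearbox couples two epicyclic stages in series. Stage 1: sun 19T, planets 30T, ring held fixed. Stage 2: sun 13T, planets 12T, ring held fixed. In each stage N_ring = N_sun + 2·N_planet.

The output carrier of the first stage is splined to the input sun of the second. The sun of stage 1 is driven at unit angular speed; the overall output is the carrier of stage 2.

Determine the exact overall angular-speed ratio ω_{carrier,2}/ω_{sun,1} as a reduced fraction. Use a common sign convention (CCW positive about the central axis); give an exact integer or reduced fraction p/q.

Stage 1: N_ring = 19 + 2·30 = 79
Stage 1: 19(ω_s−ω_c) = −79(ω_r−ω_c),  ω_r=0, ω_s=1
Stage 1: 19(1−ω_c) = −79(0−ω_c)  ⇒  98ω_c = 19  ⇒  ω_c = 19/98
  ⇒ ω_c¹/ω_s¹ = 19/98
Stage 2: N_ring = 13 + 2·12 = 37
Stage 2: 13(ω_s−ω_c) = −37(ω_r−ω_c),  ω_r=0, ω_s=1
Stage 2: 13(1−ω_c) = −37(0−ω_c)  ⇒  50ω_c = 13  ⇒  ω_c = 13/50
  ⇒ ω_c²/ω_s² = 13/50
Coupling ω_s² = ω_c¹ ⇒ overall = 19/98 × 13/50 = 247/4900

247/4900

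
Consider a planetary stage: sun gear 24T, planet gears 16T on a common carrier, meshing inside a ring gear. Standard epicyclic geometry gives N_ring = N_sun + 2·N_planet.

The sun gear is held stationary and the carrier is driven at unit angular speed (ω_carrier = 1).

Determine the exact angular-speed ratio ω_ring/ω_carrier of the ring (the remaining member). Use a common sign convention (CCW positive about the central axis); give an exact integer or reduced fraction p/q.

N_ring = 24 + 2·16 = 56
24(ω_s−ω_c) = −56(ω_r−ω_c),  ω_s=0, ω_c=1
ω_r = 1 − (24/56)(0−1) = 10/7
ω_r/ω_c = 10/7

10/7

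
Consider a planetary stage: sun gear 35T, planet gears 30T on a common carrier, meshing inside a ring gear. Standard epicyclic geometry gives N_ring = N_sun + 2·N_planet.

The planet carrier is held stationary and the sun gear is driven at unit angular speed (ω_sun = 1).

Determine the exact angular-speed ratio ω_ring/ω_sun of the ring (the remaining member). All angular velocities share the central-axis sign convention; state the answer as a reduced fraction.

-7/19

N_ring = 35 + 2·30 = 95
35(ω_s−ω_c) = −95(ω_r−ω_c),  ω_c=0, ω_s=1
ω_r = 0 − (35/95)(1−0) = -7/19
ω_r/ω_s = -7/19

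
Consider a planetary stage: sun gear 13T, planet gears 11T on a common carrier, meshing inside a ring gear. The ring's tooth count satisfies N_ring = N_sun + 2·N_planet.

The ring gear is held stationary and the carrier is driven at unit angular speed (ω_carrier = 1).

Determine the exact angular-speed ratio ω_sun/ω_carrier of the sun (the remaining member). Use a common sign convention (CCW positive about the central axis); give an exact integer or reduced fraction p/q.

N_ring = 13 + 2·11 = 35
13(ω_s−ω_c) = −35(ω_r−ω_c),  ω_r=0, ω_c=1
ω_s = 1 − (35/13)(0−1) = 48/13
ω_s/ω_c = 48/13

48/13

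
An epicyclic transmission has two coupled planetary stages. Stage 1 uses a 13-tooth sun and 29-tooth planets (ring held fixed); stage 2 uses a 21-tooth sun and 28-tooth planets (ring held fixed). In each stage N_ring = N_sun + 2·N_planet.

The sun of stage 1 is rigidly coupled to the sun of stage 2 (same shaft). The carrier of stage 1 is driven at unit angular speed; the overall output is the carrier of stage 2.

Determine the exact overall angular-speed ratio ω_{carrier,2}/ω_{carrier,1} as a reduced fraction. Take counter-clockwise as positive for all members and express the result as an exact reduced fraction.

18/13

Stage 1: N_ring = 13 + 2·29 = 71
Stage 1: 13(ω_s−ω_c) = −71(ω_r−ω_c),  ω_r=0, ω_c=1
Stage 1: ω_s = 1 − (71/13)(0−1) = 84/13
  ⇒ ω_s¹/ω_c¹ = 84/13
Stage 2: N_ring = 21 + 2·28 = 77
Stage 2: 21(ω_s−ω_c) = −77(ω_r−ω_c),  ω_r=0, ω_s=1
Stage 2: 21(1−ω_c) = −77(0−ω_c)  ⇒  98ω_c = 21  ⇒  ω_c = 3/14
  ⇒ ω_c²/ω_s² = 3/14
Coupling ω_s² = ω_s¹ ⇒ overall = 84/13 × 3/14 = 18/13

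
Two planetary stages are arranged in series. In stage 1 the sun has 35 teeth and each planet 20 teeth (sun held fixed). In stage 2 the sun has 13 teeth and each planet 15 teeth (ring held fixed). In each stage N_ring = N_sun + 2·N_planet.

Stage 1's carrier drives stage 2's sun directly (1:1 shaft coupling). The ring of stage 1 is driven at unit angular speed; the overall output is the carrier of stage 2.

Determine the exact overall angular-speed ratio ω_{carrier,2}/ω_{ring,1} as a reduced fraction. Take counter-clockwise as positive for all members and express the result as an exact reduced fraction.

Stage 1: N_ring = 35 + 2·20 = 75
Stage 1: 35(ω_s−ω_c) = −75(ω_r−ω_c),  ω_s=0, ω_r=1
Stage 1: 35(0−ω_c) = −75(1−ω_c)  ⇒  110ω_c = 75  ⇒  ω_c = 15/22
  ⇒ ω_c¹/ω_r¹ = 15/22
Stage 2: N_ring = 13 + 2·15 = 43
Stage 2: 13(ω_s−ω_c) = −43(ω_r−ω_c),  ω_r=0, ω_s=1
Stage 2: 13(1−ω_c) = −43(0−ω_c)  ⇒  56ω_c = 13  ⇒  ω_c = 13/56
  ⇒ ω_c²/ω_s² = 13/56
Coupling ω_s² = ω_c¹ ⇒ overall = 15/22 × 13/56 = 195/1232

195/1232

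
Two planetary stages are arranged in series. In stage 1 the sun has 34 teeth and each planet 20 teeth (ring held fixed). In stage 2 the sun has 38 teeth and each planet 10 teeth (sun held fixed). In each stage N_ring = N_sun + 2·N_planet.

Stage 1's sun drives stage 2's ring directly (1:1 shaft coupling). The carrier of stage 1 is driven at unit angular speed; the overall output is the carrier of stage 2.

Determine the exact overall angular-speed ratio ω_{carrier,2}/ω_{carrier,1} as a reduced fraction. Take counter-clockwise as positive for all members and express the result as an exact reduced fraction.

Stage 1: N_ring = 34 + 2·20 = 74
Stage 1: 34(ω_s−ω_c) = −74(ω_r−ω_c),  ω_r=0, ω_c=1
Stage 1: ω_s = 1 − (74/34)(0−1) = 54/17
  ⇒ ω_s¹/ω_c¹ = 54/17
Stage 2: N_ring = 38 + 2·10 = 58
Stage 2: 38(ω_s−ω_c) = −58(ω_r−ω_c),  ω_s=0, ω_r=1
Stage 2: 38(0−ω_c) = −58(1−ω_c)  ⇒  96ω_c = 58  ⇒  ω_c = 29/48
  ⇒ ω_c²/ω_r² = 29/48
Coupling ω_r² = ω_s¹ ⇒ overall = 54/17 × 29/48 = 261/136

261/136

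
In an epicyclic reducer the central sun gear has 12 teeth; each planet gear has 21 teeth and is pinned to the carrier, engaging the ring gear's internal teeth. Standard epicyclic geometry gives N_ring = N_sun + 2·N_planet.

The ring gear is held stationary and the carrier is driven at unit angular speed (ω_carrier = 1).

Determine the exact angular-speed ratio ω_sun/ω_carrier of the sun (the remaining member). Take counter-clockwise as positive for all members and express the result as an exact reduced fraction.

11/2

N_ring = 12 + 2·21 = 54
12(ω_s−ω_c) = −54(ω_r−ω_c),  ω_r=0, ω_c=1
ω_s = 1 − (54/12)(0−1) = 11/2
ω_s/ω_c = 11/2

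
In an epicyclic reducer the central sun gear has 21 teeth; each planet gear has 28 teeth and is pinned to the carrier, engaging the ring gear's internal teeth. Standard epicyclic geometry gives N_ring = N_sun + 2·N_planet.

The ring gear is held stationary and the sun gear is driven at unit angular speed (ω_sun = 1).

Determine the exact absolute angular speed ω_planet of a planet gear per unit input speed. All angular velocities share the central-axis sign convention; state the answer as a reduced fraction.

-3/8

N_ring = 21 + 2·28 = 77
21(ω_s−ω_c) = −77(ω_r−ω_c),  ω_r=0, ω_s=1
21(1−ω_c) = −77(0−ω_c)  ⇒  98ω_c = 21  ⇒  ω_c = 3/14
sun–planet: 21·(1−3/14) = −28·(ω_p−ω_c)  ⇒  ω_p−ω_c = −(21/28)·(11/14) = -33/56
ω_p = 3/14 − 33/56 = -3/8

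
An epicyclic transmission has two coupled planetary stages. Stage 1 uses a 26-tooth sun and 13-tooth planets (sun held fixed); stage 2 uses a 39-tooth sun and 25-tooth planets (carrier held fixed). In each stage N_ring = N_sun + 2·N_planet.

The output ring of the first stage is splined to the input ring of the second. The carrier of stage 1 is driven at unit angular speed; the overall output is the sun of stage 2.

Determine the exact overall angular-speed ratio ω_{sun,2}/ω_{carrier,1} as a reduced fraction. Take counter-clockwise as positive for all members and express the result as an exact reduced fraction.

Stage 1: N_ring = 26 + 2·13 = 52
Stage 1: 26(ω_s−ω_c) = −52(ω_r−ω_c),  ω_s=0, ω_c=1
Stage 1: ω_r = 1 − (26/52)(0−1) = 3/2
  ⇒ ω_r¹/ω_c¹ = 3/2
Stage 2: N_ring = 39 + 2·25 = 89
Stage 2: 39(ω_s−ω_c) = −89(ω_r−ω_c),  ω_c=0, ω_r=1
Stage 2: ω_s = 0 − (89/39)(1−0) = -89/39
  ⇒ ω_s²/ω_r² = -89/39
Coupling ω_r² = ω_r¹ ⇒ overall = 3/2 × -89/39 = -89/26

-89/26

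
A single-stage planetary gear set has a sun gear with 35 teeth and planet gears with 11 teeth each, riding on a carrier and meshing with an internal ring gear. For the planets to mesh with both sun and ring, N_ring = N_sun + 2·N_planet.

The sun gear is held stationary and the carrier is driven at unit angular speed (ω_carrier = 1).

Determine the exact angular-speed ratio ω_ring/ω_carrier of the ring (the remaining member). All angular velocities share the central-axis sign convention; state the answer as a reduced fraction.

92/57

N_ring = 35 + 2·11 = 57
35(ω_s−ω_c) = −57(ω_r−ω_c),  ω_s=0, ω_c=1
ω_r = 1 − (35/57)(0−1) = 92/57
ω_r/ω_c = 92/57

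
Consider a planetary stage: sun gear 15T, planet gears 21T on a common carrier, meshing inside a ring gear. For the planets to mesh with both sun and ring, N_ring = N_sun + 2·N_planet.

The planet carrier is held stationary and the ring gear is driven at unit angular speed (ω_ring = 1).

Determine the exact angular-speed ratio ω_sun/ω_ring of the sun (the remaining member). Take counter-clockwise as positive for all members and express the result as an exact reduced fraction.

-19/5

N_ring = 15 + 2·21 = 57
15(ω_s−ω_c) = −57(ω_r−ω_c),  ω_c=0, ω_r=1
ω_s = 0 − (57/15)(1−0) = -19/5
ω_s/ω_r = -19/5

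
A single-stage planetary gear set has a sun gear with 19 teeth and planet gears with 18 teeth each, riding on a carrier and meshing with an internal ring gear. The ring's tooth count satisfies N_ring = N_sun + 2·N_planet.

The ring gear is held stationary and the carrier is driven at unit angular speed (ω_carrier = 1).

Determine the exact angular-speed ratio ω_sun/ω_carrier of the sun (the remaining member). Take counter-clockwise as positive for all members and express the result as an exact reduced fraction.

74/19

N_ring = 19 + 2·18 = 55
19(ω_s−ω_c) = −55(ω_r−ω_c),  ω_r=0, ω_c=1
ω_s = 1 − (55/19)(0−1) = 74/19
ω_s/ω_c = 74/19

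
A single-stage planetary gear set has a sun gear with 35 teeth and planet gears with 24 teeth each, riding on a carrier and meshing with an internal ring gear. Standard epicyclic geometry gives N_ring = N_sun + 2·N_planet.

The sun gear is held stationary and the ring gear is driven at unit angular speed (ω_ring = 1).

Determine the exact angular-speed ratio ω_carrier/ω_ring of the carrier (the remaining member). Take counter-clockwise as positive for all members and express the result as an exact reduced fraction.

N_ring = 35 + 2·24 = 83
35(ω_s−ω_c) = −83(ω_r−ω_c),  ω_s=0, ω_r=1
35(0−ω_c) = −83(1−ω_c)  ⇒  118ω_c = 83  ⇒  ω_c = 83/118
ω_c/ω_r = 83/118

83/118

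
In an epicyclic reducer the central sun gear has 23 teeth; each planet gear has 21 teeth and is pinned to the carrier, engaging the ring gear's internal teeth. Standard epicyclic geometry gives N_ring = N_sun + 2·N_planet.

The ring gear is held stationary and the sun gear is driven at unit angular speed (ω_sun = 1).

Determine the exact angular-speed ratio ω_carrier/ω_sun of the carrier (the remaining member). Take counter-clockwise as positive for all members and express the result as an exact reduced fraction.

23/88

N_ring = 23 + 2·21 = 65
23(ω_s−ω_c) = −65(ω_r−ω_c),  ω_r=0, ω_s=1
23(1−ω_c) = −65(0−ω_c)  ⇒  88ω_c = 23  ⇒  ω_c = 23/88
ω_c/ω_s = 23/88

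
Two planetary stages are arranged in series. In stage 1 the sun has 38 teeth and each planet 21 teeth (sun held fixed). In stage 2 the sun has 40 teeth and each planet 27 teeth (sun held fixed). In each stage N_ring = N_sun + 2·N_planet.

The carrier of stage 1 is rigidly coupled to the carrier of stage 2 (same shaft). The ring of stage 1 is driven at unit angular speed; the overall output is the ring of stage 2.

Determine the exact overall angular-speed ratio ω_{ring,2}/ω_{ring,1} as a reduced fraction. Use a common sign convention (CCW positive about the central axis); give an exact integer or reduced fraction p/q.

2680/2773

Stage 1: N_ring = 38 + 2·21 = 80
Stage 1: 38(ω_s−ω_c) = −80(ω_r−ω_c),  ω_s=0, ω_r=1
Stage 1: 38(0−ω_c) = −80(1−ω_c)  ⇒  118ω_c = 80  ⇒  ω_c = 40/59
  ⇒ ω_c¹/ω_r¹ = 40/59
Stage 2: N_ring = 40 + 2·27 = 94
Stage 2: 40(ω_s−ω_c) = −94(ω_r−ω_c),  ω_s=0, ω_c=1
Stage 2: ω_r = 1 − (40/94)(0−1) = 67/47
  ⇒ ω_r²/ω_c² = 67/47
Coupling ω_c² = ω_c¹ ⇒ overall = 40/59 × 67/47 = 2680/2773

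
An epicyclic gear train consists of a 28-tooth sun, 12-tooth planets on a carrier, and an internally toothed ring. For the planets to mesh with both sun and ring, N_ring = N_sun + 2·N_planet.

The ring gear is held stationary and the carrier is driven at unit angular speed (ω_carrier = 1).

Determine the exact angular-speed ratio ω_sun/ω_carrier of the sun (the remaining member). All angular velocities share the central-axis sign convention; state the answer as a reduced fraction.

20/7

N_ring = 28 + 2·12 = 52
28(ω_s−ω_c) = −52(ω_r−ω_c),  ω_r=0, ω_c=1
ω_s = 1 − (52/28)(0−1) = 20/7
ω_s/ω_c = 20/7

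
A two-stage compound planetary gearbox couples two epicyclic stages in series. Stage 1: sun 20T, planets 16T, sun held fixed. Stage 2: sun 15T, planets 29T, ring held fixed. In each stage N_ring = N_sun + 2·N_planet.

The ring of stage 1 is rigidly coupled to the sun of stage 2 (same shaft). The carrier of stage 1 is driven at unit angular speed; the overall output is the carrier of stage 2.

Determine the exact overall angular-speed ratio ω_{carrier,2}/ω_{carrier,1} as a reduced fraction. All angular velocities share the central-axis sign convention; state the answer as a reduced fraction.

135/572

Stage 1: N_ring = 20 + 2·16 = 52
Stage 1: 20(ω_s−ω_c) = −52(ω_r−ω_c),  ω_s=0, ω_c=1
Stage 1: ω_r = 1 − (20/52)(0−1) = 18/13
  ⇒ ω_r¹/ω_c¹ = 18/13
Stage 2: N_ring = 15 + 2·29 = 73
Stage 2: 15(ω_s−ω_c) = −73(ω_r−ω_c),  ω_r=0, ω_s=1
Stage 2: 15(1−ω_c) = −73(0−ω_c)  ⇒  88ω_c = 15  ⇒  ω_c = 15/88
  ⇒ ω_c²/ω_s² = 15/88
Coupling ω_s² = ω_r¹ ⇒ overall = 18/13 × 15/88 = 135/572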